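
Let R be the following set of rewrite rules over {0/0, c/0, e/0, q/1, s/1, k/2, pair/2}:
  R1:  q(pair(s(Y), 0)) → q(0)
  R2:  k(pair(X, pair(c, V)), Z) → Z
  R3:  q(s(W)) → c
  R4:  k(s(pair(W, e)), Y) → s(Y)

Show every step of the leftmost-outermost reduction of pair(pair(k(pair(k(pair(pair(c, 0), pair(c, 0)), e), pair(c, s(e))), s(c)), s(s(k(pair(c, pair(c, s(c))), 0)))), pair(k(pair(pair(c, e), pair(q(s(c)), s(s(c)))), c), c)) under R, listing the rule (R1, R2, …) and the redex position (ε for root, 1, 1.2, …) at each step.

1. pair(pair(k(pair(k(pair(pair(c, 0), pair(c, 0)), e), pair(c, s(e))), s(c)), s(s(k(pair(c, pair(c, s(c))), 0)))), pair(k(pair(pair(c, e), pair(q(s(c)), s(s(c)))), c), c))  →  pair(pair(s(c), s(s(k(pair(c, pair(c, s(c))), 0)))), pair(k(pair(pair(c, e), pair(q(s(c)), s(s(c)))), c), c))   [R2 at 1.1]
2. pair(pair(s(c), s(s(k(pair(c, pair(c, s(c))), 0)))), pair(k(pair(pair(c, e), pair(q(s(c)), s(s(c)))), c), c))  →  pair(pair(s(c), s(s(0))), pair(k(pair(pair(c, e), pair(q(s(c)), s(s(c)))), c), c))   [R2 at 1.2.1.1]
3. pair(pair(s(c), s(s(0))), pair(k(pair(pair(c, e), pair(q(s(c)), s(s(c)))), c), c))  →  pair(pair(s(c), s(s(0))), pair(k(pair(pair(c, e), pair(c, s(s(c)))), c), c))   [R3 at 2.1.1.2.1]
4. pair(pair(s(c), s(s(0))), pair(k(pair(pair(c, e), pair(c, s(s(c)))), c), c))  →  pair(pair(s(c), s(s(0))), pair(c, c))   [R2 at 2.1]

pair(pair(s(c), s(s(0))), pair(c, c))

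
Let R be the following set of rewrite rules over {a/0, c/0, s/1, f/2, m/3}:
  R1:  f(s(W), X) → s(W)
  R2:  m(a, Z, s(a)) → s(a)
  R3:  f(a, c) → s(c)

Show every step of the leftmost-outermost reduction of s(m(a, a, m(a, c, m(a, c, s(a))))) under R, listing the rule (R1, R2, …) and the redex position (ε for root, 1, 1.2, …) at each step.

1. s(m(a, a, m(a, c, m(a, c, s(a)))))  →  s(m(a, a, m(a, c, s(a))))   [R2 at 1.3.3]
2. s(m(a, a, m(a, c, s(a))))  →  s(m(a, a, s(a)))   [R2 at 1.3]
3. s(m(a, a, s(a)))  →  s(s(a))   [R2 at 1]

s(s(a))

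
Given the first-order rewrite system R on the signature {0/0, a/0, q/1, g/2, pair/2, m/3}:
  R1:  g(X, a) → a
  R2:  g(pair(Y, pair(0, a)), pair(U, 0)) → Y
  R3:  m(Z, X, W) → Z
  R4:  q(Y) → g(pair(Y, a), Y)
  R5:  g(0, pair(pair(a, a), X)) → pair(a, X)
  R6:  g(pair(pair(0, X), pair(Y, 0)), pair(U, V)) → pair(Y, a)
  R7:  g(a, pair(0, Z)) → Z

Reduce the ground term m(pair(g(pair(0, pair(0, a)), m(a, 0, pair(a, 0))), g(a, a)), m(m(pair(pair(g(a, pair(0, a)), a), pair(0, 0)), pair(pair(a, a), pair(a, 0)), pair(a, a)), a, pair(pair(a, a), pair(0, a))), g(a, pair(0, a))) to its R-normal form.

pair(a, a)

1. m(pair(g(pair(0, pair(0, a)), m(a, 0, pair(a, 0))), g(a, a)), m(m(pair(pair(g(a, pair(0, a)), a), pair(0, 0)), pair(pair(a, a), pair(a, 0)), pair(a, a)), a, pair(pair(a, a), pair(0, a))), g(a, pair(0, a)))  →  pair(g(pair(0, pair(0, a)), m(a, 0, pair(a, 0))), g(a, a))   [R3 at ε]
2. pair(g(pair(0, pair(0, a)), m(a, 0, pair(a, 0))), g(a, a))  →  pair(g(pair(0, pair(0, a)), a), g(a, a))   [R3 at 1.2]
3. pair(g(pair(0, pair(0, a)), a), g(a, a))  →  pair(a, g(a, a))   [R1 at 1]
4. pair(a, g(a, a))  →  pair(a, a)   [R1 at 2]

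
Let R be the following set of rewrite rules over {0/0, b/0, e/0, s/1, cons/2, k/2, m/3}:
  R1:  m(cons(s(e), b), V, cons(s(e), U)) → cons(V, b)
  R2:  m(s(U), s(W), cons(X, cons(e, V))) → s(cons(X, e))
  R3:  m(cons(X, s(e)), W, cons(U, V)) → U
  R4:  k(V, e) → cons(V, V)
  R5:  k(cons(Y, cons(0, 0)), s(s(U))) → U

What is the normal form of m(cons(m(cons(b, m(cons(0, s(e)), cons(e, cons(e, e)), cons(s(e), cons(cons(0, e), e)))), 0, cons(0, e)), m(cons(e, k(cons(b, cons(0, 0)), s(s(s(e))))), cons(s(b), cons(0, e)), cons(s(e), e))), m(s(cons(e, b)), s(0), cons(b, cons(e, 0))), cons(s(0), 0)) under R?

1. m(cons(m(cons(b, m(cons(0, s(e)), cons(e, cons(e, e)), cons(s(e), cons(cons(0, e), e)))), 0, cons(0, e)), m(cons(e, k(cons(b, cons(0, 0)), s(s(s(e))))), cons(s(b), cons(0, e)), cons(s(e), e))), m(s(cons(e, b)), s(0), cons(b, cons(e, 0))), cons(s(0), 0))  →  m(cons(m(cons(b, s(e)), 0, cons(0, e)), m(cons(e, k(cons(b, cons(0, 0)), s(s(s(e))))), cons(s(b), cons(0, e)), cons(s(e), e))), m(s(cons(e, b)), s(0), cons(b, cons(e, 0))), cons(s(0), 0))   [R3 at 1.1.1.2]
2. m(cons(m(cons(b, s(e)), 0, cons(0, e)), m(cons(e, k(cons(b, cons(0, 0)), s(s(s(e))))), cons(s(b), cons(0, e)), cons(s(e), e))), m(s(cons(e, b)), s(0), cons(b, cons(e, 0))), cons(s(0), 0))  →  m(cons(0, m(cons(e, k(cons(b, cons(0, 0)), s(s(s(e))))), cons(s(b), cons(0, e)), cons(s(e), e))), m(s(cons(e, b)), s(0), cons(b, cons(e, 0))), cons(s(0), 0))   [R3 at 1.1]
3. m(cons(0, m(cons(e, k(cons(b, cons(0, 0)), s(s(s(e))))), cons(s(b), cons(0, e)), cons(s(e), e))), m(s(cons(e, b)), s(0), cons(b, cons(e, 0))), cons(s(0), 0))  →  m(cons(0, m(cons(e, s(e)), cons(s(b), cons(0, e)), cons(s(e), e))), m(s(cons(e, b)), s(0), cons(b, cons(e, 0))), cons(s(0), 0))   [R5 at 1.2.1.2]
4. m(cons(0, m(cons(e, s(e)), cons(s(b), cons(0, e)), cons(s(e), e))), m(s(cons(e, b)), s(0), cons(b, cons(e, 0))), cons(s(0), 0))  →  m(cons(0, s(e)), m(s(cons(e, b)), s(0), cons(b, cons(e, 0))), cons(s(0), 0))   [R3 at 1.2]
5. m(cons(0, s(e)), m(s(cons(e, b)), s(0), cons(b, cons(e, 0))), cons(s(0), 0))  →  s(0)   [R3 at ε]

s(0)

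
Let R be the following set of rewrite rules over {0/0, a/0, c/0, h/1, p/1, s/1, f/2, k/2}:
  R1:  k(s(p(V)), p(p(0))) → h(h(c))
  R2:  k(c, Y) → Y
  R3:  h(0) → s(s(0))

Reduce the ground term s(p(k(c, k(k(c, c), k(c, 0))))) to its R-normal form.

s(p(0))

1. s(p(k(c, k(k(c, c), k(c, 0)))))  →  s(p(k(k(c, c), k(c, 0))))   [R2 at 1.1]
2. s(p(k(k(c, c), k(c, 0))))  →  s(p(k(c, k(c, 0))))   [R2 at 1.1.1]
3. s(p(k(c, k(c, 0))))  →  s(p(k(c, 0)))   [R2 at 1.1]
4. s(p(k(c, 0)))  →  s(p(0))   [R2 at 1.1]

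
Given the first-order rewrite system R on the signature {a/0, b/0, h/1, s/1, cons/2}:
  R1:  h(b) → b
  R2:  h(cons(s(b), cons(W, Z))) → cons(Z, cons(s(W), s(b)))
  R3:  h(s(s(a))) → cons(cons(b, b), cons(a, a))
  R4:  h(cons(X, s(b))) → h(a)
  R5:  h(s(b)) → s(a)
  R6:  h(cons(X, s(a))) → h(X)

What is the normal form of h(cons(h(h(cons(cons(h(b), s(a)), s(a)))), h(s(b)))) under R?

1. h(cons(h(h(cons(cons(h(b), s(a)), s(a)))), h(s(b))))  →  h(cons(h(h(cons(h(b), s(a)))), h(s(b))))   [R6 at 1.1.1]
2. h(cons(h(h(cons(h(b), s(a)))), h(s(b))))  →  h(cons(h(h(h(b))), h(s(b))))   [R6 at 1.1.1]
3. h(cons(h(h(h(b))), h(s(b))))  →  h(cons(h(h(b)), h(s(b))))   [R1 at 1.1.1.1]
4. h(cons(h(h(b)), h(s(b))))  →  h(cons(h(b), h(s(b))))   [R1 at 1.1.1]
5. h(cons(h(b), h(s(b))))  →  h(cons(b, h(s(b))))   [R1 at 1.1]
6. h(cons(b, h(s(b))))  →  h(cons(b, s(a)))   [R5 at 1.2]
7. h(cons(b, s(a)))  →  h(b)   [R6 at ε]
8. h(b)  →  b   [R1 at ε]

b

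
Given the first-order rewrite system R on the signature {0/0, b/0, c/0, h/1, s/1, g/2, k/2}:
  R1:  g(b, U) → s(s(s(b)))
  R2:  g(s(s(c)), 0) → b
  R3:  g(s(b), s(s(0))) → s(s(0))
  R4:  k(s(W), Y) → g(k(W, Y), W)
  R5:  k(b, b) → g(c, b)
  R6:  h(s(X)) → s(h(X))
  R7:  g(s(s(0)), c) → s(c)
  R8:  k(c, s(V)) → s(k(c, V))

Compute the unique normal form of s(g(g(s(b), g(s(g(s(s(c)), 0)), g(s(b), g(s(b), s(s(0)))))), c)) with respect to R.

s(s(c))

1. s(g(g(s(b), g(s(g(s(s(c)), 0)), g(s(b), g(s(b), s(s(0)))))), c))  →  s(g(g(s(b), g(s(b), g(s(b), g(s(b), s(s(0)))))), c))   [R2 at 1.1.2.1.1]
2. s(g(g(s(b), g(s(b), g(s(b), g(s(b), s(s(0)))))), c))  →  s(g(g(s(b), g(s(b), g(s(b), s(s(0))))), c))   [R3 at 1.1.2.2.2]
3. s(g(g(s(b), g(s(b), g(s(b), s(s(0))))), c))  →  s(g(g(s(b), g(s(b), s(s(0)))), c))   [R3 at 1.1.2.2]
4. s(g(g(s(b), g(s(b), s(s(0)))), c))  →  s(g(g(s(b), s(s(0))), c))   [R3 at 1.1.2]
5. s(g(g(s(b), s(s(0))), c))  →  s(g(s(s(0)), c))   [R3 at 1.1]
6. s(g(s(s(0)), c))  →  s(s(c))   [R7 at 1]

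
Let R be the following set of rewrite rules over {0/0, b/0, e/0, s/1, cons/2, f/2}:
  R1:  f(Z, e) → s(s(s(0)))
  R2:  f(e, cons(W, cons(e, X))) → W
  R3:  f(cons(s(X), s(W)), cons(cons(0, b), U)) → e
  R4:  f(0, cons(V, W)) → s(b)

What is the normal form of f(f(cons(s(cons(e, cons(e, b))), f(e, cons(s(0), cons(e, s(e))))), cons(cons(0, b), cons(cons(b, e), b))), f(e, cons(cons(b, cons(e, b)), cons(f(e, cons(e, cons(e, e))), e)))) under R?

1. f(f(cons(s(cons(e, cons(e, b))), f(e, cons(s(0), cons(e, s(e))))), cons(cons(0, b), cons(cons(b, e), b))), f(e, cons(cons(b, cons(e, b)), cons(f(e, cons(e, cons(e, e))), e))))  →  f(f(cons(s(cons(e, cons(e, b))), s(0)), cons(cons(0, b), cons(cons(b, e), b))), f(e, cons(cons(b, cons(e, b)), cons(f(e, cons(e, cons(e, e))), e))))   [R2 at 1.1.2]
2. f(f(cons(s(cons(e, cons(e, b))), s(0)), cons(cons(0, b), cons(cons(b, e), b))), f(e, cons(cons(b, cons(e, b)), cons(f(e, cons(e, cons(e, e))), e))))  →  f(e, f(e, cons(cons(b, cons(e, b)), cons(f(e, cons(e, cons(e, e))), e))))   [R3 at 1]
3. f(e, f(e, cons(cons(b, cons(e, b)), cons(f(e, cons(e, cons(e, e))), e))))  →  f(e, f(e, cons(cons(b, cons(e, b)), cons(e, e))))   [R2 at 2.2.2.1]
4. f(e, f(e, cons(cons(b, cons(e, b)), cons(e, e))))  →  f(e, cons(b, cons(e, b)))   [R2 at 2]
5. f(e, cons(b, cons(e, b)))  →  b   [R2 at ε]

b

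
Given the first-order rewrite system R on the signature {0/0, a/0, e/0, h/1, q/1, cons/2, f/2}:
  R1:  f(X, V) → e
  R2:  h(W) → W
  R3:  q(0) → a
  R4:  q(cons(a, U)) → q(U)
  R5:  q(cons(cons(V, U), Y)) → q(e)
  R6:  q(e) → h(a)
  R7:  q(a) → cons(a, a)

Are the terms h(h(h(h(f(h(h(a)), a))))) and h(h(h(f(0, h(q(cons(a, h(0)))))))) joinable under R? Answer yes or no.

yes — NF(t₁) = e, NF(t₂) = e

Reduce t₁ = h(h(h(h(f(h(h(a)), a))))):
1. h(h(h(h(f(h(h(a)), a)))))  →  h(h(h(f(h(h(a)), a))))   [R2 at ε]
2. h(h(h(f(h(h(a)), a))))  →  h(h(f(h(h(a)), a)))   [R2 at ε]
3. h(h(f(h(h(a)), a)))  →  h(f(h(h(a)), a))   [R2 at ε]
4. h(f(h(h(a)), a))  →  f(h(h(a)), a)   [R2 at ε]
5. f(h(h(a)), a)  →  e   [R1 at ε]

Reduce t₂ = h(h(h(f(0, h(q(cons(a, h(0)))))))):
1. h(h(h(f(0, h(q(cons(a, h(0))))))))  →  h(h(f(0, h(q(cons(a, h(0)))))))   [R2 at ε]
2. h(h(f(0, h(q(cons(a, h(0)))))))  →  h(f(0, h(q(cons(a, h(0))))))   [R2 at ε]
3. h(f(0, h(q(cons(a, h(0))))))  →  f(0, h(q(cons(a, h(0)))))   [R2 at ε]
4. f(0, h(q(cons(a, h(0)))))  →  e   [R1 at ε]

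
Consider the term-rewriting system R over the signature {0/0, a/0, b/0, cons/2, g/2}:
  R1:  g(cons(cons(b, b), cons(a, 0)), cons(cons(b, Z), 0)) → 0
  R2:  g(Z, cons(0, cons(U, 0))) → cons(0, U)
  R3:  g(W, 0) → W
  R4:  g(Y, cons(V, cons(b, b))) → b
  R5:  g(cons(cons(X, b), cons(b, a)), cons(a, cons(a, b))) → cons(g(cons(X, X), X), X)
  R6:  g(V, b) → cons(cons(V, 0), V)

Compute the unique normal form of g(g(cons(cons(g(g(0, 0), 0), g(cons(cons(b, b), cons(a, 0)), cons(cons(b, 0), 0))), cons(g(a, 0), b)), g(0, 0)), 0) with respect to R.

cons(cons(0, 0), cons(a, b))

1. g(g(cons(cons(g(g(0, 0), 0), g(cons(cons(b, b), cons(a, 0)), cons(cons(b, 0), 0))), cons(g(a, 0), b)), g(0, 0)), 0)  →  g(cons(cons(g(g(0, 0), 0), g(cons(cons(b, b), cons(a, 0)), cons(cons(b, 0), 0))), cons(g(a, 0), b)), g(0, 0))   [R3 at ε]
2. g(cons(cons(g(g(0, 0), 0), g(cons(cons(b, b), cons(a, 0)), cons(cons(b, 0), 0))), cons(g(a, 0), b)), g(0, 0))  →  g(cons(cons(g(0, 0), g(cons(cons(b, b), cons(a, 0)), cons(cons(b, 0), 0))), cons(g(a, 0), b)), g(0, 0))   [R3 at 1.1.1]
3. g(cons(cons(g(0, 0), g(cons(cons(b, b), cons(a, 0)), cons(cons(b, 0), 0))), cons(g(a, 0), b)), g(0, 0))  →  g(cons(cons(0, g(cons(cons(b, b), cons(a, 0)), cons(cons(b, 0), 0))), cons(g(a, 0), b)), g(0, 0))   [R3 at 1.1.1]
4. g(cons(cons(0, g(cons(cons(b, b), cons(a, 0)), cons(cons(b, 0), 0))), cons(g(a, 0), b)), g(0, 0))  →  g(cons(cons(0, 0), cons(g(a, 0), b)), g(0, 0))   [R1 at 1.1.2]
5. g(cons(cons(0, 0), cons(g(a, 0), b)), g(0, 0))  →  g(cons(cons(0, 0), cons(a, b)), g(0, 0))   [R3 at 1.2.1]
6. g(cons(cons(0, 0), cons(a, b)), g(0, 0))  →  g(cons(cons(0, 0), cons(a, b)), 0)   [R3 at 2]
7. g(cons(cons(0, 0), cons(a, b)), 0)  →  cons(cons(0, 0), cons(a, b))   [R3 at ε]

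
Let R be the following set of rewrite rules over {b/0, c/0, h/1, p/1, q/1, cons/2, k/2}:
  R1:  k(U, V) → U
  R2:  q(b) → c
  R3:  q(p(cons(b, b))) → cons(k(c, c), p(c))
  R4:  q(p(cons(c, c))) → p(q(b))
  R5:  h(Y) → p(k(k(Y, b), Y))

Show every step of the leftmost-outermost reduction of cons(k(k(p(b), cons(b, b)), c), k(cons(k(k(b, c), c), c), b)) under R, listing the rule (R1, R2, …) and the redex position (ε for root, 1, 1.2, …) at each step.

cons(p(b), cons(b, c))

1. cons(k(k(p(b), cons(b, b)), c), k(cons(k(k(b, c), c), c), b))  →  cons(k(p(b), cons(b, b)), k(cons(k(k(b, c), c), c), b))   [R1 at 1]
2. cons(k(p(b), cons(b, b)), k(cons(k(k(b, c), c), c), b))  →  cons(p(b), k(cons(k(k(b, c), c), c), b))   [R1 at 1]
3. cons(p(b), k(cons(k(k(b, c), c), c), b))  →  cons(p(b), cons(k(k(b, c), c), c))   [R1 at 2]
4. cons(p(b), cons(k(k(b, c), c), c))  →  cons(p(b), cons(k(b, c), c))   [R1 at 2.1]
5. cons(p(b), cons(k(b, c), c))  →  cons(p(b), cons(b, c))   [R1 at 2.1]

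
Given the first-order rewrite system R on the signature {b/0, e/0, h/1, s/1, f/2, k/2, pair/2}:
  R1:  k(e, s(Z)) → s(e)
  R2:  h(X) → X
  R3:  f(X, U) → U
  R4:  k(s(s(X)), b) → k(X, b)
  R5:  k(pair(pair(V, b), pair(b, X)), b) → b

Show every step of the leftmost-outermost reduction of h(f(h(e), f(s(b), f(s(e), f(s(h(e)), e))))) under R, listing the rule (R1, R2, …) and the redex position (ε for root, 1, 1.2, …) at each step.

e

1. h(f(h(e), f(s(b), f(s(e), f(s(h(e)), e)))))  →  f(h(e), f(s(b), f(s(e), f(s(h(e)), e))))   [R2 at ε]
2. f(h(e), f(s(b), f(s(e), f(s(h(e)), e))))  →  f(s(b), f(s(e), f(s(h(e)), e)))   [R3 at ε]
3. f(s(b), f(s(e), f(s(h(e)), e)))  →  f(s(e), f(s(h(e)), e))   [R3 at ε]
4. f(s(e), f(s(h(e)), e))  →  f(s(h(e)), e)   [R3 at ε]
5. f(s(h(e)), e)  →  e   [R3 at ε]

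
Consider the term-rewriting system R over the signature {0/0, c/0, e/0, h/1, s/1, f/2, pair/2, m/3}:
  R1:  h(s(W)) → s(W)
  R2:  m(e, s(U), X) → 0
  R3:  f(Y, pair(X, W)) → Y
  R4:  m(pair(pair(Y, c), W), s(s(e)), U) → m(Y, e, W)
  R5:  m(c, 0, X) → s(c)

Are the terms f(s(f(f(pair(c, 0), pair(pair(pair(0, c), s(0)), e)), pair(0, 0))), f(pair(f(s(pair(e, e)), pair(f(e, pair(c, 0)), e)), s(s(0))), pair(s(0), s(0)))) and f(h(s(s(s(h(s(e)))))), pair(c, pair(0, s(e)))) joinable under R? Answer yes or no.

no — NF(t₁) = s(pair(c, 0)), NF(t₂) = s(s(s(s(e))))

Reduce t₁ = f(s(f(f(pair(c, 0), pair(pair(pair(0, c), s(0)), e)), pair(0, 0))), f(pair(f(s(pair(e, e)), pair(f(e, pair(c, 0)), e)), s(s(0))), pair(s(0), s(0)))):
1. f(s(f(f(pair(c, 0), pair(pair(pair(0, c), s(0)), e)), pair(0, 0))), f(pair(f(s(pair(e, e)), pair(f(e, pair(c, 0)), e)), s(s(0))), pair(s(0), s(0))))  →  f(s(f(pair(c, 0), pair(pair(pair(0, c), s(0)), e))), f(pair(f(s(pair(e, e)), pair(f(e, pair(c, 0)), e)), s(s(0))), pair(s(0), s(0))))   [R3 at 1.1]
2. f(s(f(pair(c, 0), pair(pair(pair(0, c), s(0)), e))), f(pair(f(s(pair(e, e)), pair(f(e, pair(c, 0)), e)), s(s(0))), pair(s(0), s(0))))  →  f(s(pair(c, 0)), f(pair(f(s(pair(e, e)), pair(f(e, pair(c, 0)), e)), s(s(0))), pair(s(0), s(0))))   [R3 at 1.1]
3. f(s(pair(c, 0)), f(pair(f(s(pair(e, e)), pair(f(e, pair(c, 0)), e)), s(s(0))), pair(s(0), s(0))))  →  f(s(pair(c, 0)), pair(f(s(pair(e, e)), pair(f(e, pair(c, 0)), e)), s(s(0))))   [R3 at 2]
4. f(s(pair(c, 0)), pair(f(s(pair(e, e)), pair(f(e, pair(c, 0)), e)), s(s(0))))  →  s(pair(c, 0))   [R3 at ε]

Reduce t₂ = f(h(s(s(s(h(s(e)))))), pair(c, pair(0, s(e)))):
1. f(h(s(s(s(h(s(e)))))), pair(c, pair(0, s(e))))  →  h(s(s(s(h(s(e))))))   [R3 at ε]
2. h(s(s(s(h(s(e))))))  →  s(s(s(h(s(e)))))   [R1 at ε]
3. s(s(s(h(s(e)))))  →  s(s(s(s(e))))   [R1 at 1.1.1]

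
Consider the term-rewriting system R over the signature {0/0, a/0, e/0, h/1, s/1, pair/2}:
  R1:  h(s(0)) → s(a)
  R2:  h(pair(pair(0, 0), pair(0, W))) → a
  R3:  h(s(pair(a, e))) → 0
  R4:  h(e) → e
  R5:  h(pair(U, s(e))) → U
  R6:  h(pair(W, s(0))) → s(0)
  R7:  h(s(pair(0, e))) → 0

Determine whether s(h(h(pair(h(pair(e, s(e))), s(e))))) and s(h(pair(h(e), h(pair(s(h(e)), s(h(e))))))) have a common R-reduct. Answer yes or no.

yes — NF(t₁) = s(e), NF(t₂) = s(e)

Reduce t₁ = s(h(h(pair(h(pair(e, s(e))), s(e))))):
1. s(h(h(pair(h(pair(e, s(e))), s(e)))))  →  s(h(h(pair(e, s(e)))))   [R5 at 1.1]
2. s(h(h(pair(e, s(e)))))  →  s(h(e))   [R5 at 1.1]
3. s(h(e))  →  s(e)   [R4 at 1]

Reduce t₂ = s(h(pair(h(e), h(pair(s(h(e)), s(h(e))))))):
1. s(h(pair(h(e), h(pair(s(h(e)), s(h(e)))))))  →  s(h(pair(e, h(pair(s(h(e)), s(h(e)))))))   [R4 at 1.1.1]
2. s(h(pair(e, h(pair(s(h(e)), s(h(e)))))))  →  s(h(pair(e, h(pair(s(e), s(h(e)))))))   [R4 at 1.1.2.1.1.1]
3. s(h(pair(e, h(pair(s(e), s(h(e)))))))  →  s(h(pair(e, h(pair(s(e), s(e))))))   [R4 at 1.1.2.1.2.1]
4. s(h(pair(e, h(pair(s(e), s(e))))))  →  s(h(pair(e, s(e))))   [R5 at 1.1.2]
5. s(h(pair(e, s(e))))  →  s(e)   [R5 at 1]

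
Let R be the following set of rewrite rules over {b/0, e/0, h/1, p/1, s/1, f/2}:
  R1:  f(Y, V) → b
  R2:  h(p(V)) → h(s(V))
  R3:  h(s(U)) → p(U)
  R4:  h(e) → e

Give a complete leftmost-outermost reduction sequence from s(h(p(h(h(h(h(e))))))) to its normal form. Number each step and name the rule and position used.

s(p(e))

1. s(h(p(h(h(h(h(e)))))))  →  s(h(s(h(h(h(h(e)))))))   [R2 at 1]
2. s(h(s(h(h(h(h(e)))))))  →  s(p(h(h(h(h(e))))))   [R3 at 1]
3. s(p(h(h(h(h(e))))))  →  s(p(h(h(h(e)))))   [R4 at 1.1.1.1.1]
4. s(p(h(h(h(e)))))  →  s(p(h(h(e))))   [R4 at 1.1.1.1]
5. s(p(h(h(e))))  →  s(p(h(e)))   [R4 at 1.1.1]
6. s(p(h(e)))  →  s(p(e))   [R4 at 1.1]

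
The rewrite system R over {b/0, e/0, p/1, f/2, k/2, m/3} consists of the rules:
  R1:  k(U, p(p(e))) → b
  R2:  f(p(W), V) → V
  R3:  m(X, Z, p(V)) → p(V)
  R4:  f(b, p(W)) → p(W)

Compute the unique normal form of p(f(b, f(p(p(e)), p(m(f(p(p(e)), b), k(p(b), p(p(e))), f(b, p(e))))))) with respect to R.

1. p(f(b, f(p(p(e)), p(m(f(p(p(e)), b), k(p(b), p(p(e))), f(b, p(e)))))))  →  p(f(b, p(m(f(p(p(e)), b), k(p(b), p(p(e))), f(b, p(e))))))   [R2 at 1.2]
2. p(f(b, p(m(f(p(p(e)), b), k(p(b), p(p(e))), f(b, p(e))))))  →  p(p(m(f(p(p(e)), b), k(p(b), p(p(e))), f(b, p(e)))))   [R4 at 1]
3. p(p(m(f(p(p(e)), b), k(p(b), p(p(e))), f(b, p(e)))))  →  p(p(m(b, k(p(b), p(p(e))), f(b, p(e)))))   [R2 at 1.1.1]
4. p(p(m(b, k(p(b), p(p(e))), f(b, p(e)))))  →  p(p(m(b, b, f(b, p(e)))))   [R1 at 1.1.2]
5. p(p(m(b, b, f(b, p(e)))))  →  p(p(m(b, b, p(e))))   [R4 at 1.1.3]
6. p(p(m(b, b, p(e))))  →  p(p(p(e)))   [R3 at 1.1]

p(p(p(e)))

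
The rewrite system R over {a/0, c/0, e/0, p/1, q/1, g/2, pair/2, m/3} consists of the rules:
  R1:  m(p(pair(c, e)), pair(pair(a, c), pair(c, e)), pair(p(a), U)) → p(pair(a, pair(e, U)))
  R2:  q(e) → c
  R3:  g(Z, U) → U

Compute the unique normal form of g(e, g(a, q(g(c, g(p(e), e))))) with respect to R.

c

1. g(e, g(a, q(g(c, g(p(e), e)))))  →  g(a, q(g(c, g(p(e), e))))   [R3 at ε]
2. g(a, q(g(c, g(p(e), e))))  →  q(g(c, g(p(e), e)))   [R3 at ε]
3. q(g(c, g(p(e), e)))  →  q(g(p(e), e))   [R3 at 1]
4. q(g(p(e), e))  →  q(e)   [R3 at 1]
5. q(e)  →  c   [R2 at ε]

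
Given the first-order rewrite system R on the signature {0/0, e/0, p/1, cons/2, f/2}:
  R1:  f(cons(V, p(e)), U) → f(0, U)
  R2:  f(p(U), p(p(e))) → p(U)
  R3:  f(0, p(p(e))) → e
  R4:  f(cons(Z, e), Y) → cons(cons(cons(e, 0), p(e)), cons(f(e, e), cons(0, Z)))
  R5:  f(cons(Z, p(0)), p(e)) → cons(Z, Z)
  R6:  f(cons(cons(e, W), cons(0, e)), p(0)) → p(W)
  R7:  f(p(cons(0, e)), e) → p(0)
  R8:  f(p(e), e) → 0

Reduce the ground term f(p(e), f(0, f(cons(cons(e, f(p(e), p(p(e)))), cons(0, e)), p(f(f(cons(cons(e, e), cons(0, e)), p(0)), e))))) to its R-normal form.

0

1. f(p(e), f(0, f(cons(cons(e, f(p(e), p(p(e)))), cons(0, e)), p(f(f(cons(cons(e, e), cons(0, e)), p(0)), e)))))  →  f(p(e), f(0, f(cons(cons(e, p(e)), cons(0, e)), p(f(f(cons(cons(e, e), cons(0, e)), p(0)), e)))))   [R2 at 2.2.1.1.2]
2. f(p(e), f(0, f(cons(cons(e, p(e)), cons(0, e)), p(f(f(cons(cons(e, e), cons(0, e)), p(0)), e)))))  →  f(p(e), f(0, f(cons(cons(e, p(e)), cons(0, e)), p(f(p(e), e)))))   [R6 at 2.2.2.1.1]
3. f(p(e), f(0, f(cons(cons(e, p(e)), cons(0, e)), p(f(p(e), e)))))  →  f(p(e), f(0, f(cons(cons(e, p(e)), cons(0, e)), p(0))))   [R8 at 2.2.2.1]
4. f(p(e), f(0, f(cons(cons(e, p(e)), cons(0, e)), p(0))))  →  f(p(e), f(0, p(p(e))))   [R6 at 2.2]
5. f(p(e), f(0, p(p(e))))  →  f(p(e), e)   [R3 at 2]
6. f(p(e), e)  →  0   [R8 at ε]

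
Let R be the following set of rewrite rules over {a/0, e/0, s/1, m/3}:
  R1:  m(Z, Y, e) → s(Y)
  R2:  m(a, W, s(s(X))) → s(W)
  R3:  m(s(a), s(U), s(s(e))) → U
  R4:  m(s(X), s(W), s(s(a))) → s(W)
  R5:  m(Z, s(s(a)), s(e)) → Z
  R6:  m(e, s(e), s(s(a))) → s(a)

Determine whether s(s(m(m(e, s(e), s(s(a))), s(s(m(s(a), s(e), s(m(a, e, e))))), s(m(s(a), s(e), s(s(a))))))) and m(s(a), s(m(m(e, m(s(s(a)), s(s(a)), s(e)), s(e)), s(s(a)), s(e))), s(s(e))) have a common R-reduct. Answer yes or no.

Reduce t₁ = s(s(m(m(e, s(e), s(s(a))), s(s(m(s(a), s(e), s(m(a, e, e))))), s(m(s(a), s(e), s(s(a))))))):
1. s(s(m(m(e, s(e), s(s(a))), s(s(m(s(a), s(e), s(m(a, e, e))))), s(m(s(a), s(e), s(s(a)))))))  →  s(s(m(s(a), s(s(m(s(a), s(e), s(m(a, e, e))))), s(m(s(a), s(e), s(s(a)))))))   [R6 at 1.1.1]
2. s(s(m(s(a), s(s(m(s(a), s(e), s(m(a, e, e))))), s(m(s(a), s(e), s(s(a)))))))  →  s(s(m(s(a), s(s(m(s(a), s(e), s(s(e))))), s(m(s(a), s(e), s(s(a)))))))   [R1 at 1.1.2.1.1.3.1]
3. s(s(m(s(a), s(s(m(s(a), s(e), s(s(e))))), s(m(s(a), s(e), s(s(a)))))))  →  s(s(m(s(a), s(s(e)), s(m(s(a), s(e), s(s(a)))))))   [R3 at 1.1.2.1.1]
4. s(s(m(s(a), s(s(e)), s(m(s(a), s(e), s(s(a)))))))  →  s(s(m(s(a), s(s(e)), s(s(e)))))   [R4 at 1.1.3.1]
5. s(s(m(s(a), s(s(e)), s(s(e)))))  →  s(s(s(e)))   [R3 at 1.1]

Reduce t₂ = m(s(a), s(m(m(e, m(s(s(a)), s(s(a)), s(e)), s(e)), s(s(a)), s(e))), s(s(e))):
1. m(s(a), s(m(m(e, m(s(s(a)), s(s(a)), s(e)), s(e)), s(s(a)), s(e))), s(s(e)))  →  m(m(e, m(s(s(a)), s(s(a)), s(e)), s(e)), s(s(a)), s(e))   [R3 at ε]
2. m(m(e, m(s(s(a)), s(s(a)), s(e)), s(e)), s(s(a)), s(e))  →  m(e, m(s(s(a)), s(s(a)), s(e)), s(e))   [R5 at ε]
3. m(e, m(s(s(a)), s(s(a)), s(e)), s(e))  →  m(e, s(s(a)), s(e))   [R5 at 2]
4. m(e, s(s(a)), s(e))  →  e   [R5 at ε]

no — NF(t₁) = s(s(s(e))), NF(t₂) = e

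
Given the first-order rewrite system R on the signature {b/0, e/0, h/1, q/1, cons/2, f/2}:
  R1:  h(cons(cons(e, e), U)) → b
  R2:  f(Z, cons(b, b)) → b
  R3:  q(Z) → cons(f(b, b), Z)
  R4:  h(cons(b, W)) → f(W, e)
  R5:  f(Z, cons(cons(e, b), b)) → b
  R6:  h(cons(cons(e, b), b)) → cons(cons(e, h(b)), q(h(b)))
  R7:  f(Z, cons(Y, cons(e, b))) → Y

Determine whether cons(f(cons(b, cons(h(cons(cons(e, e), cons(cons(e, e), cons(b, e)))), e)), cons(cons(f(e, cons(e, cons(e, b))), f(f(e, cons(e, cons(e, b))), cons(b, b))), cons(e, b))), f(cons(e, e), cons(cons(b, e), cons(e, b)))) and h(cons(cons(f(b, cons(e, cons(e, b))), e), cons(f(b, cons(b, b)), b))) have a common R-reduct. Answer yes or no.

no — NF(t₁) = cons(cons(e, b), cons(b, e)), NF(t₂) = b

Reduce t₁ = cons(f(cons(b, cons(h(cons(cons(e, e), cons(cons(e, e), cons(b, e)))), e)), cons(cons(f(e, cons(e, cons(e, b))), f(f(e, cons(e, cons(e, b))), cons(b, b))), cons(e, b))), f(cons(e, e), cons(cons(b, e), cons(e, b)))):
1. cons(f(cons(b, cons(h(cons(cons(e, e), cons(cons(e, e), cons(b, e)))), e)), cons(cons(f(e, cons(e, cons(e, b))), f(f(e, cons(e, cons(e, b))), cons(b, b))), cons(e, b))), f(cons(e, e), cons(cons(b, e), cons(e, b))))  →  cons(cons(f(e, cons(e, cons(e, b))), f(f(e, cons(e, cons(e, b))), cons(b, b))), f(cons(e, e), cons(cons(b, e), cons(e, b))))   [R7 at 1]
2. cons(cons(f(e, cons(e, cons(e, b))), f(f(e, cons(e, cons(e, b))), cons(b, b))), f(cons(e, e), cons(cons(b, e), cons(e, b))))  →  cons(cons(e, f(f(e, cons(e, cons(e, b))), cons(b, b))), f(cons(e, e), cons(cons(b, e), cons(e, b))))   [R7 at 1.1]
3. cons(cons(e, f(f(e, cons(e, cons(e, b))), cons(b, b))), f(cons(e, e), cons(cons(b, e), cons(e, b))))  →  cons(cons(e, b), f(cons(e, e), cons(cons(b, e), cons(e, b))))   [R2 at 1.2]
4. cons(cons(e, b), f(cons(e, e), cons(cons(b, e), cons(e, b))))  →  cons(cons(e, b), cons(b, e))   [R7 at 2]

Reduce t₂ = h(cons(cons(f(b, cons(e, cons(e, b))), e), cons(f(b, cons(b, b)), b))):
1. h(cons(cons(f(b, cons(e, cons(e, b))), e), cons(f(b, cons(b, b)), b)))  →  h(cons(cons(e, e), cons(f(b, cons(b, b)), b)))   [R7 at 1.1.1]
2. h(cons(cons(e, e), cons(f(b, cons(b, b)), b)))  →  b   [R1 at ε]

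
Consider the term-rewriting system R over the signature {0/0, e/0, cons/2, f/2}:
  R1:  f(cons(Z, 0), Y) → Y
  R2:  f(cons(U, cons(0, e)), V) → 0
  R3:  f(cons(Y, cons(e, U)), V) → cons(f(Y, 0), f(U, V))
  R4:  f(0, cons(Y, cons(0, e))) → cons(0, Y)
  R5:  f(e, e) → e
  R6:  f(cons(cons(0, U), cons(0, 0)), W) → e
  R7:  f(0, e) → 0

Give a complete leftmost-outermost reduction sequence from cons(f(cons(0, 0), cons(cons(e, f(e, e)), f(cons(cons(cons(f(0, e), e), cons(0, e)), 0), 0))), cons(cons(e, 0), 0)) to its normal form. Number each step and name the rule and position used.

1. cons(f(cons(0, 0), cons(cons(e, f(e, e)), f(cons(cons(cons(f(0, e), e), cons(0, e)), 0), 0))), cons(cons(e, 0), 0))  →  cons(cons(cons(e, f(e, e)), f(cons(cons(cons(f(0, e), e), cons(0, e)), 0), 0)), cons(cons(e, 0), 0))   [R1 at 1]
2. cons(cons(cons(e, f(e, e)), f(cons(cons(cons(f(0, e), e), cons(0, e)), 0), 0)), cons(cons(e, 0), 0))  →  cons(cons(cons(e, e), f(cons(cons(cons(f(0, e), e), cons(0, e)), 0), 0)), cons(cons(e, 0), 0))   [R5 at 1.1.2]
3. cons(cons(cons(e, e), f(cons(cons(cons(f(0, e), e), cons(0, e)), 0), 0)), cons(cons(e, 0), 0))  →  cons(cons(cons(e, e), 0), cons(cons(e, 0), 0))   [R1 at 1.2]

cons(cons(cons(e, e), 0), cons(cons(e, 0), 0))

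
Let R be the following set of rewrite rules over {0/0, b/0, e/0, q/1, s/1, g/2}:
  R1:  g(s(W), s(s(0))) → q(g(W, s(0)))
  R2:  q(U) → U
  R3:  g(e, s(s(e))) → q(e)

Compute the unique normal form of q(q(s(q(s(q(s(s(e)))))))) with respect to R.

1. q(q(s(q(s(q(s(s(e))))))))  →  q(s(q(s(q(s(s(e)))))))   [R2 at ε]
2. q(s(q(s(q(s(s(e)))))))  →  s(q(s(q(s(s(e))))))   [R2 at ε]
3. s(q(s(q(s(s(e))))))  →  s(s(q(s(s(e)))))   [R2 at 1]
4. s(s(q(s(s(e)))))  →  s(s(s(s(e))))   [R2 at 1.1]

s(s(s(s(e))))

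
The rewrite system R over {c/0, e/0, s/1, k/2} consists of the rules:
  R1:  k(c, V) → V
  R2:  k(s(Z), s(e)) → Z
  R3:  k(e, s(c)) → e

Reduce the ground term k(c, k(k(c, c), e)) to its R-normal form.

1. k(c, k(k(c, c), e))  →  k(k(c, c), e)   [R1 at ε]
2. k(k(c, c), e)  →  k(c, e)   [R1 at 1]
3. k(c, e)  →  e   [R1 at ε]

e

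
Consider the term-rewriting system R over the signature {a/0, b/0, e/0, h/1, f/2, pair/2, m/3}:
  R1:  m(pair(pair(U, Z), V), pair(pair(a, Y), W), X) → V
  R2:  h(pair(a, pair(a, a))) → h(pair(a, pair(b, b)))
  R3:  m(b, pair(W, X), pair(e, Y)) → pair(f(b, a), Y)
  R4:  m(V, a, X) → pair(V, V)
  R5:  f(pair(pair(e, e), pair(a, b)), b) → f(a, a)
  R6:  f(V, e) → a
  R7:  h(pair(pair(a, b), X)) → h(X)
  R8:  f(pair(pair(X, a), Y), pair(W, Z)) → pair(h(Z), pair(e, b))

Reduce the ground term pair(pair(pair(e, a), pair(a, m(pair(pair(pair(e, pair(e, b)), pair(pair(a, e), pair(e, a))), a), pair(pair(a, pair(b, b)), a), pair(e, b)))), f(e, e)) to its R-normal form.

1. pair(pair(pair(e, a), pair(a, m(pair(pair(pair(e, pair(e, b)), pair(pair(a, e), pair(e, a))), a), pair(pair(a, pair(b, b)), a), pair(e, b)))), f(e, e))  →  pair(pair(pair(e, a), pair(a, a)), f(e, e))   [R1 at 1.2.2]
2. pair(pair(pair(e, a), pair(a, a)), f(e, e))  →  pair(pair(pair(e, a), pair(a, a)), a)   [R6 at 2]

pair(pair(pair(e, a), pair(a, a)), a)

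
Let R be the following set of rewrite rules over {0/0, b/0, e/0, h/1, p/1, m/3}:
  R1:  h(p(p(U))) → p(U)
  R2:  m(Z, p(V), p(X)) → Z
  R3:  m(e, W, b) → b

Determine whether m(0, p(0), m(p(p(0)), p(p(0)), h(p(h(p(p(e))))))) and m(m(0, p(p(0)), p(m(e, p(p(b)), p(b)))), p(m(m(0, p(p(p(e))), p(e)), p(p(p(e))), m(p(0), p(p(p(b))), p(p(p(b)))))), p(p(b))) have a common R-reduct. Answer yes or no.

Reduce t₁ = m(0, p(0), m(p(p(0)), p(p(0)), h(p(h(p(p(e))))))):
1. m(0, p(0), m(p(p(0)), p(p(0)), h(p(h(p(p(e)))))))  →  m(0, p(0), m(p(p(0)), p(p(0)), h(p(p(e)))))   [R1 at 3.3.1.1]
2. m(0, p(0), m(p(p(0)), p(p(0)), h(p(p(e)))))  →  m(0, p(0), m(p(p(0)), p(p(0)), p(e)))   [R1 at 3.3]
3. m(0, p(0), m(p(p(0)), p(p(0)), p(e)))  →  m(0, p(0), p(p(0)))   [R2 at 3]
4. m(0, p(0), p(p(0)))  →  0   [R2 at ε]

Reduce t₂ = m(m(0, p(p(0)), p(m(e, p(p(b)), p(b)))), p(m(m(0, p(p(p(e))), p(e)), p(p(p(e))), m(p(0), p(p(p(b))), p(p(p(b)))))), p(p(b))):
1. m(m(0, p(p(0)), p(m(e, p(p(b)), p(b)))), p(m(m(0, p(p(p(e))), p(e)), p(p(p(e))), m(p(0), p(p(p(b))), p(p(p(b)))))), p(p(b)))  →  m(0, p(p(0)), p(m(e, p(p(b)), p(b))))   [R2 at ε]
2. m(0, p(p(0)), p(m(e, p(p(b)), p(b))))  →  0   [R2 at ε]

yes — NF(t₁) = 0, NF(t₂) = 0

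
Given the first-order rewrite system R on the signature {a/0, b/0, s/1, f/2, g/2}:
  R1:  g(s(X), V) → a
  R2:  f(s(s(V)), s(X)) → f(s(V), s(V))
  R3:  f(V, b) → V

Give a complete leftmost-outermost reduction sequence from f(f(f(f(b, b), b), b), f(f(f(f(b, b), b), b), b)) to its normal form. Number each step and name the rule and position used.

b

1. f(f(f(f(b, b), b), b), f(f(f(f(b, b), b), b), b))  →  f(f(f(b, b), b), f(f(f(f(b, b), b), b), b))   [R3 at 1]
2. f(f(f(b, b), b), f(f(f(f(b, b), b), b), b))  →  f(f(b, b), f(f(f(f(b, b), b), b), b))   [R3 at 1]
3. f(f(b, b), f(f(f(f(b, b), b), b), b))  →  f(b, f(f(f(f(b, b), b), b), b))   [R3 at 1]
4. f(b, f(f(f(f(b, b), b), b), b))  →  f(b, f(f(f(b, b), b), b))   [R3 at 2]
5. f(b, f(f(f(b, b), b), b))  →  f(b, f(f(b, b), b))   [R3 at 2]
6. f(b, f(f(b, b), b))  →  f(b, f(b, b))   [R3 at 2]
7. f(b, f(b, b))  →  f(b, b)   [R3 at 2]
8. f(b, b)  →  b   [R3 at ε]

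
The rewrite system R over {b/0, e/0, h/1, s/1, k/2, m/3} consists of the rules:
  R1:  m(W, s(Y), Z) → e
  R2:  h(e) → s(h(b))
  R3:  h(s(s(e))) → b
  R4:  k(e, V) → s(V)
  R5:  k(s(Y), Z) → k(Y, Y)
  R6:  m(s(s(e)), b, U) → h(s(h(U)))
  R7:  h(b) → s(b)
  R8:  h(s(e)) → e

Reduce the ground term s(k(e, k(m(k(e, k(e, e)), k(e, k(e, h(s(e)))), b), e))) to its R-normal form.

1. s(k(e, k(m(k(e, k(e, e)), k(e, k(e, h(s(e)))), b), e)))  →  s(s(k(m(k(e, k(e, e)), k(e, k(e, h(s(e)))), b), e)))   [R4 at 1]
2. s(s(k(m(k(e, k(e, e)), k(e, k(e, h(s(e)))), b), e)))  →  s(s(k(m(s(k(e, e)), k(e, k(e, h(s(e)))), b), e)))   [R4 at 1.1.1.1]
3. s(s(k(m(s(k(e, e)), k(e, k(e, h(s(e)))), b), e)))  →  s(s(k(m(s(s(e)), k(e, k(e, h(s(e)))), b), e)))   [R4 at 1.1.1.1.1]
4. s(s(k(m(s(s(e)), k(e, k(e, h(s(e)))), b), e)))  →  s(s(k(m(s(s(e)), s(k(e, h(s(e)))), b), e)))   [R4 at 1.1.1.2]
5. s(s(k(m(s(s(e)), s(k(e, h(s(e)))), b), e)))  →  s(s(k(e, e)))   [R1 at 1.1.1]
6. s(s(k(e, e)))  →  s(s(s(e)))   [R4 at 1.1]

s(s(s(e)))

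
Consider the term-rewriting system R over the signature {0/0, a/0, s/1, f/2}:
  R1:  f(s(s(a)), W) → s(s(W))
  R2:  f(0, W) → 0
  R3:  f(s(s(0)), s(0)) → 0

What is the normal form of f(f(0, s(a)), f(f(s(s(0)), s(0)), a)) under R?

0

1. f(f(0, s(a)), f(f(s(s(0)), s(0)), a))  →  f(0, f(f(s(s(0)), s(0)), a))   [R2 at 1]
2. f(0, f(f(s(s(0)), s(0)), a))  →  0   [R2 at ε]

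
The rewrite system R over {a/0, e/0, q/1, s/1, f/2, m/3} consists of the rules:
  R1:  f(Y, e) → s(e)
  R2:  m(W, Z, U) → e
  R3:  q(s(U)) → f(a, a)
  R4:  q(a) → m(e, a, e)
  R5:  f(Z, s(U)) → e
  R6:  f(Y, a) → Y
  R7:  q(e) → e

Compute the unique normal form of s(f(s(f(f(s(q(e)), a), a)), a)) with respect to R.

s(s(s(e)))

1. s(f(s(f(f(s(q(e)), a), a)), a))  →  s(s(f(f(s(q(e)), a), a)))   [R6 at 1]
2. s(s(f(f(s(q(e)), a), a)))  →  s(s(f(s(q(e)), a)))   [R6 at 1.1]
3. s(s(f(s(q(e)), a)))  →  s(s(s(q(e))))   [R6 at 1.1]
4. s(s(s(q(e))))  →  s(s(s(e)))   [R7 at 1.1.1]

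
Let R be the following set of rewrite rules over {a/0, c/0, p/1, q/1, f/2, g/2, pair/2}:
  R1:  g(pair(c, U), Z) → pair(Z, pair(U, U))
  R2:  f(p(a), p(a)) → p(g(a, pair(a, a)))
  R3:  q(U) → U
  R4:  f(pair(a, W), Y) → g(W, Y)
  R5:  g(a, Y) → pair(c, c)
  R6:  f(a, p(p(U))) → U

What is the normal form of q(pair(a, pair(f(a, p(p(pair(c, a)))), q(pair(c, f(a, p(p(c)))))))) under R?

pair(a, pair(pair(c, a), pair(c, c)))

1. q(pair(a, pair(f(a, p(p(pair(c, a)))), q(pair(c, f(a, p(p(c))))))))  →  pair(a, pair(f(a, p(p(pair(c, a)))), q(pair(c, f(a, p(p(c)))))))   [R3 at ε]
2. pair(a, pair(f(a, p(p(pair(c, a)))), q(pair(c, f(a, p(p(c)))))))  →  pair(a, pair(pair(c, a), q(pair(c, f(a, p(p(c)))))))   [R6 at 2.1]
3. pair(a, pair(pair(c, a), q(pair(c, f(a, p(p(c)))))))  →  pair(a, pair(pair(c, a), pair(c, f(a, p(p(c))))))   [R3 at 2.2]
4. pair(a, pair(pair(c, a), pair(c, f(a, p(p(c))))))  →  pair(a, pair(pair(c, a), pair(c, c)))   [R6 at 2.2.2]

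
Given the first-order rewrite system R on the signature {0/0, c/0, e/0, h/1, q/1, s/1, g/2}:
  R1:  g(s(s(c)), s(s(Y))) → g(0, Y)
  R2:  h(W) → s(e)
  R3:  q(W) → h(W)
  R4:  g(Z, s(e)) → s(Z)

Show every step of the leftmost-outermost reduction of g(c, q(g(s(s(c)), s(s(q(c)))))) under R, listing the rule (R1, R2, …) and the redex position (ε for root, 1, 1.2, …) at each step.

s(c)

1. g(c, q(g(s(s(c)), s(s(q(c))))))  →  g(c, h(g(s(s(c)), s(s(q(c))))))   [R3 at 2]
2. g(c, h(g(s(s(c)), s(s(q(c))))))  →  g(c, s(e))   [R2 at 2]
3. g(c, s(e))  →  s(c)   [R4 at ε]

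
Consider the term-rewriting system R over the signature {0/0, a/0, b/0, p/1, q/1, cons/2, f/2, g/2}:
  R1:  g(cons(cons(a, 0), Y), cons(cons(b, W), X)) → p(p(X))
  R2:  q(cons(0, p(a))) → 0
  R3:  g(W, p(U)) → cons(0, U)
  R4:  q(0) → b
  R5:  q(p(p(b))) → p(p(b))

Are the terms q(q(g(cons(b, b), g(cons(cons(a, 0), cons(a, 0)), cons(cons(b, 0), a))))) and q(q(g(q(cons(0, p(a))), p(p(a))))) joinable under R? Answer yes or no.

yes — NF(t₁) = b, NF(t₂) = b

Reduce t₁ = q(q(g(cons(b, b), g(cons(cons(a, 0), cons(a, 0)), cons(cons(b, 0), a))))):
1. q(q(g(cons(b, b), g(cons(cons(a, 0), cons(a, 0)), cons(cons(b, 0), a)))))  →  q(q(g(cons(b, b), p(p(a)))))   [R1 at 1.1.2]
2. q(q(g(cons(b, b), p(p(a)))))  →  q(q(cons(0, p(a))))   [R3 at 1.1]
3. q(q(cons(0, p(a))))  →  q(0)   [R2 at 1]
4. q(0)  →  b   [R4 at ε]

Reduce t₂ = q(q(g(q(cons(0, p(a))), p(p(a))))):
1. q(q(g(q(cons(0, p(a))), p(p(a)))))  →  q(q(cons(0, p(a))))   [R3 at 1.1]
2. q(q(cons(0, p(a))))  →  q(0)   [R2 at 1]
3. q(0)  →  b   [R4 at ε]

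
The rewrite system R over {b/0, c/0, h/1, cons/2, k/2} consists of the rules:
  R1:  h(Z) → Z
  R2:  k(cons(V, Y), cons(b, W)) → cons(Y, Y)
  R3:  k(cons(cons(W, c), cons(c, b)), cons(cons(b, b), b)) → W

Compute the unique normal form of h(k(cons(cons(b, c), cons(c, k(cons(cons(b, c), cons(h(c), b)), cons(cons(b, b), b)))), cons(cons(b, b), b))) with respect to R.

b

1. h(k(cons(cons(b, c), cons(c, k(cons(cons(b, c), cons(h(c), b)), cons(cons(b, b), b)))), cons(cons(b, b), b)))  →  k(cons(cons(b, c), cons(c, k(cons(cons(b, c), cons(h(c), b)), cons(cons(b, b), b)))), cons(cons(b, b), b))   [R1 at ε]
2. k(cons(cons(b, c), cons(c, k(cons(cons(b, c), cons(h(c), b)), cons(cons(b, b), b)))), cons(cons(b, b), b))  →  k(cons(cons(b, c), cons(c, k(cons(cons(b, c), cons(c, b)), cons(cons(b, b), b)))), cons(cons(b, b), b))   [R1 at 1.2.2.1.2.1]
3. k(cons(cons(b, c), cons(c, k(cons(cons(b, c), cons(c, b)), cons(cons(b, b), b)))), cons(cons(b, b), b))  →  k(cons(cons(b, c), cons(c, b)), cons(cons(b, b), b))   [R3 at 1.2.2]
4. k(cons(cons(b, c), cons(c, b)), cons(cons(b, b), b))  →  b   [R3 at ε]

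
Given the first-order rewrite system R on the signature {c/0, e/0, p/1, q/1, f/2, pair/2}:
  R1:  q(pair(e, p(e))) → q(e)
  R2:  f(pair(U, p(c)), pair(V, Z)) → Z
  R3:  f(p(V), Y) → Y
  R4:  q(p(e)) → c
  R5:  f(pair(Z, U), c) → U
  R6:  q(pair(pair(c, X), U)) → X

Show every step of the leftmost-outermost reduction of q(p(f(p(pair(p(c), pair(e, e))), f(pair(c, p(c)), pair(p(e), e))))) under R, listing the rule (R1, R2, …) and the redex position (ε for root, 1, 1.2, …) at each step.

1. q(p(f(p(pair(p(c), pair(e, e))), f(pair(c, p(c)), pair(p(e), e)))))  →  q(p(f(pair(c, p(c)), pair(p(e), e))))   [R3 at 1.1]
2. q(p(f(pair(c, p(c)), pair(p(e), e))))  →  q(p(e))   [R2 at 1.1]
3. q(p(e))  →  c   [R4 at ε]

c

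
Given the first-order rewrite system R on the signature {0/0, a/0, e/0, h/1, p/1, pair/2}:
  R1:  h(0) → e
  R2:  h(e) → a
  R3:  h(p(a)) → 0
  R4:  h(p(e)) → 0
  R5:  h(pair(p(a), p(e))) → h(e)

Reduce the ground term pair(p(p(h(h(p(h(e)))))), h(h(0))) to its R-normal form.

pair(p(p(e)), a)

1. pair(p(p(h(h(p(h(e)))))), h(h(0)))  →  pair(p(p(h(h(p(a))))), h(h(0)))   [R2 at 1.1.1.1.1.1]
2. pair(p(p(h(h(p(a))))), h(h(0)))  →  pair(p(p(h(0))), h(h(0)))   [R3 at 1.1.1.1]
3. pair(p(p(h(0))), h(h(0)))  →  pair(p(p(e)), h(h(0)))   [R1 at 1.1.1]
4. pair(p(p(e)), h(h(0)))  →  pair(p(p(e)), h(e))   [R1 at 2.1]
5. pair(p(p(e)), h(e))  →  pair(p(p(e)), a)   [R2 at 2]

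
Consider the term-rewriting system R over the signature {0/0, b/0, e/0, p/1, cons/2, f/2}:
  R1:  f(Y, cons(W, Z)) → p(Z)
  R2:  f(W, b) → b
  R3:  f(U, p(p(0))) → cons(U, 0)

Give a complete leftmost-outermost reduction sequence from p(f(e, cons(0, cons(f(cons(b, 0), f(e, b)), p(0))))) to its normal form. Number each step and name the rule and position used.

p(p(cons(b, p(0))))

1. p(f(e, cons(0, cons(f(cons(b, 0), f(e, b)), p(0)))))  →  p(p(cons(f(cons(b, 0), f(e, b)), p(0))))   [R1 at 1]
2. p(p(cons(f(cons(b, 0), f(e, b)), p(0))))  →  p(p(cons(f(cons(b, 0), b), p(0))))   [R2 at 1.1.1.2]
3. p(p(cons(f(cons(b, 0), b), p(0))))  →  p(p(cons(b, p(0))))   [R2 at 1.1.1]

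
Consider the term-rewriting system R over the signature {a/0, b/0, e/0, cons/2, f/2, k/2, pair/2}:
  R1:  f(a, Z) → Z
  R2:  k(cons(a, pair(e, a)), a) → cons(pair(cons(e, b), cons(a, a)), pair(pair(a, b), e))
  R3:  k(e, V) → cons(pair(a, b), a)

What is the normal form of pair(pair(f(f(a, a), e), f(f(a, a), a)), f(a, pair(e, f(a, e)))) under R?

pair(pair(e, a), pair(e, e))

1. pair(pair(f(f(a, a), e), f(f(a, a), a)), f(a, pair(e, f(a, e))))  →  pair(pair(f(a, e), f(f(a, a), a)), f(a, pair(e, f(a, e))))   [R1 at 1.1.1]
2. pair(pair(f(a, e), f(f(a, a), a)), f(a, pair(e, f(a, e))))  →  pair(pair(e, f(f(a, a), a)), f(a, pair(e, f(a, e))))   [R1 at 1.1]
3. pair(pair(e, f(f(a, a), a)), f(a, pair(e, f(a, e))))  →  pair(pair(e, f(a, a)), f(a, pair(e, f(a, e))))   [R1 at 1.2.1]
4. pair(pair(e, f(a, a)), f(a, pair(e, f(a, e))))  →  pair(pair(e, a), f(a, pair(e, f(a, e))))   [R1 at 1.2]
5. pair(pair(e, a), f(a, pair(e, f(a, e))))  →  pair(pair(e, a), pair(e, f(a, e)))   [R1 at 2]
6. pair(pair(e, a), pair(e, f(a, e)))  →  pair(pair(e, a), pair(e, e))   [R1 at 2.2]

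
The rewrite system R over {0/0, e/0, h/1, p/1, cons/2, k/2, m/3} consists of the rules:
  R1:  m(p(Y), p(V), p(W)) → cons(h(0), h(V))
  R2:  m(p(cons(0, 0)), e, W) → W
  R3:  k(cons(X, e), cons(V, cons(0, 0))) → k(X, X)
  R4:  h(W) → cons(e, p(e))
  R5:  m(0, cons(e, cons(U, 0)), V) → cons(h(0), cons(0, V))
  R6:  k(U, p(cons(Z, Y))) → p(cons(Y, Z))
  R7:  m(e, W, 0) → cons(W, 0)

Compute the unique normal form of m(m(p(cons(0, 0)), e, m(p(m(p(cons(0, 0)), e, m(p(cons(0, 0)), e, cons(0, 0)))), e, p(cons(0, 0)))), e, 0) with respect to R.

1. m(m(p(cons(0, 0)), e, m(p(m(p(cons(0, 0)), e, m(p(cons(0, 0)), e, cons(0, 0)))), e, p(cons(0, 0)))), e, 0)  →  m(m(p(m(p(cons(0, 0)), e, m(p(cons(0, 0)), e, cons(0, 0)))), e, p(cons(0, 0))), e, 0)   [R2 at 1]
2. m(m(p(m(p(cons(0, 0)), e, m(p(cons(0, 0)), e, cons(0, 0)))), e, p(cons(0, 0))), e, 0)  →  m(m(p(m(p(cons(0, 0)), e, cons(0, 0))), e, p(cons(0, 0))), e, 0)   [R2 at 1.1.1]
3. m(m(p(m(p(cons(0, 0)), e, cons(0, 0))), e, p(cons(0, 0))), e, 0)  →  m(m(p(cons(0, 0)), e, p(cons(0, 0))), e, 0)   [R2 at 1.1.1]
4. m(m(p(cons(0, 0)), e, p(cons(0, 0))), e, 0)  →  m(p(cons(0, 0)), e, 0)   [R2 at 1]
5. m(p(cons(0, 0)), e, 0)  →  0   [R2 at ε]

0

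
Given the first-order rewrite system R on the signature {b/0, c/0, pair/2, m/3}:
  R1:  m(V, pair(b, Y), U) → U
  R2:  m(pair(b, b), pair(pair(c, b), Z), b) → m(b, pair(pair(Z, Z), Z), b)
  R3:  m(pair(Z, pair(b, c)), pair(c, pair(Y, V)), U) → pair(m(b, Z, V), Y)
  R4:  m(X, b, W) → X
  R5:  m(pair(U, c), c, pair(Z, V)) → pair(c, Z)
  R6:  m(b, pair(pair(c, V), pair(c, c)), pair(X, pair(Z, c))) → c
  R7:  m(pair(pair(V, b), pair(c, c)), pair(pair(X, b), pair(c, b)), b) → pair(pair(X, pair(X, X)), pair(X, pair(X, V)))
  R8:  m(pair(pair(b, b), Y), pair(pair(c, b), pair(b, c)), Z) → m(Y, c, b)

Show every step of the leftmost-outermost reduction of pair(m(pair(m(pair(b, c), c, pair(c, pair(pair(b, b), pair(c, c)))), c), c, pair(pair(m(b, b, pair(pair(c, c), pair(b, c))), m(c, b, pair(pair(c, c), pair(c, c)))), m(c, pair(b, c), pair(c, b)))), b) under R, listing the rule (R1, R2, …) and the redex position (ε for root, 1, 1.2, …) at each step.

pair(pair(c, pair(b, c)), b)

1. pair(m(pair(m(pair(b, c), c, pair(c, pair(pair(b, b), pair(c, c)))), c), c, pair(pair(m(b, b, pair(pair(c, c), pair(b, c))), m(c, b, pair(pair(c, c), pair(c, c)))), m(c, pair(b, c), pair(c, b)))), b)  →  pair(pair(c, pair(m(b, b, pair(pair(c, c), pair(b, c))), m(c, b, pair(pair(c, c), pair(c, c))))), b)   [R5 at 1]
2. pair(pair(c, pair(m(b, b, pair(pair(c, c), pair(b, c))), m(c, b, pair(pair(c, c), pair(c, c))))), b)  →  pair(pair(c, pair(b, m(c, b, pair(pair(c, c), pair(c, c))))), b)   [R4 at 1.2.1]
3. pair(pair(c, pair(b, m(c, b, pair(pair(c, c), pair(c, c))))), b)  →  pair(pair(c, pair(b, c)), b)   [R4 at 1.2.2]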